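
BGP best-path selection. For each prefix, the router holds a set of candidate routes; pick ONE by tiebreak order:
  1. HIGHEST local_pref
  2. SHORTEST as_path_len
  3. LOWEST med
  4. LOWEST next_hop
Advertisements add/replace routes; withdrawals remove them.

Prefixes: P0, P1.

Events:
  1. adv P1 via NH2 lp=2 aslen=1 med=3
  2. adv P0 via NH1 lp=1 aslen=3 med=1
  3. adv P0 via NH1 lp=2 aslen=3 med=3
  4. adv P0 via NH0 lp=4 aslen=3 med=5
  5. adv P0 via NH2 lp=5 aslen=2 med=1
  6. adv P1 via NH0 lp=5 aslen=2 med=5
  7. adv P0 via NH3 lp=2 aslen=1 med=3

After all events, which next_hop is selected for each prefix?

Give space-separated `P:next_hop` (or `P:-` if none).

Op 1: best P0=- P1=NH2
Op 2: best P0=NH1 P1=NH2
Op 3: best P0=NH1 P1=NH2
Op 4: best P0=NH0 P1=NH2
Op 5: best P0=NH2 P1=NH2
Op 6: best P0=NH2 P1=NH0
Op 7: best P0=NH2 P1=NH0

Answer: P0:NH2 P1:NH0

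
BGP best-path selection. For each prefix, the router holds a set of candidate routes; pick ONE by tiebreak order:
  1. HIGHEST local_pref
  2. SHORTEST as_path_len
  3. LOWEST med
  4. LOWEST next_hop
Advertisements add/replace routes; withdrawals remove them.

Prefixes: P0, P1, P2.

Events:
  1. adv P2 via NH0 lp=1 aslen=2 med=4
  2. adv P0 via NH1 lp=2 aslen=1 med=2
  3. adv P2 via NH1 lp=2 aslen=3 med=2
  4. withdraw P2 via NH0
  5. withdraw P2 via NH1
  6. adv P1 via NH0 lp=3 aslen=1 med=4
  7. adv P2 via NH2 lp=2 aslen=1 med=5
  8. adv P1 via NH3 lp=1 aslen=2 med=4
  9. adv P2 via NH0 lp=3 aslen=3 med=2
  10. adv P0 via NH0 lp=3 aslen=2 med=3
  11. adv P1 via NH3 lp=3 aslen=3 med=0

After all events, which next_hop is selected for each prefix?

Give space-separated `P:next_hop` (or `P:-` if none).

Op 1: best P0=- P1=- P2=NH0
Op 2: best P0=NH1 P1=- P2=NH0
Op 3: best P0=NH1 P1=- P2=NH1
Op 4: best P0=NH1 P1=- P2=NH1
Op 5: best P0=NH1 P1=- P2=-
Op 6: best P0=NH1 P1=NH0 P2=-
Op 7: best P0=NH1 P1=NH0 P2=NH2
Op 8: best P0=NH1 P1=NH0 P2=NH2
Op 9: best P0=NH1 P1=NH0 P2=NH0
Op 10: best P0=NH0 P1=NH0 P2=NH0
Op 11: best P0=NH0 P1=NH0 P2=NH0

Answer: P0:NH0 P1:NH0 P2:NH0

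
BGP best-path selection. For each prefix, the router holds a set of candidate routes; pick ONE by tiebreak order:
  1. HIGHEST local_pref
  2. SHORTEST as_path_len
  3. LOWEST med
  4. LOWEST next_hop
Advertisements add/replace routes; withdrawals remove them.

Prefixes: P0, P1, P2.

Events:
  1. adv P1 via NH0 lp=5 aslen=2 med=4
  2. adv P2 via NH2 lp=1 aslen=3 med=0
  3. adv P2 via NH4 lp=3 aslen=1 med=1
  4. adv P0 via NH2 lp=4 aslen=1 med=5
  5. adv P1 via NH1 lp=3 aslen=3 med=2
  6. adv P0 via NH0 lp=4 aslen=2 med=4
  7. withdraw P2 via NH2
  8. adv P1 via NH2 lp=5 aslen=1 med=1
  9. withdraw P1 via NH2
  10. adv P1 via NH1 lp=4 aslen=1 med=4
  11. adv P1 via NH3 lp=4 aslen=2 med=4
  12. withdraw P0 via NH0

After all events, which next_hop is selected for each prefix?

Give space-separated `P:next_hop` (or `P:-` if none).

Answer: P0:NH2 P1:NH0 P2:NH4

Derivation:
Op 1: best P0=- P1=NH0 P2=-
Op 2: best P0=- P1=NH0 P2=NH2
Op 3: best P0=- P1=NH0 P2=NH4
Op 4: best P0=NH2 P1=NH0 P2=NH4
Op 5: best P0=NH2 P1=NH0 P2=NH4
Op 6: best P0=NH2 P1=NH0 P2=NH4
Op 7: best P0=NH2 P1=NH0 P2=NH4
Op 8: best P0=NH2 P1=NH2 P2=NH4
Op 9: best P0=NH2 P1=NH0 P2=NH4
Op 10: best P0=NH2 P1=NH0 P2=NH4
Op 11: best P0=NH2 P1=NH0 P2=NH4
Op 12: best P0=NH2 P1=NH0 P2=NH4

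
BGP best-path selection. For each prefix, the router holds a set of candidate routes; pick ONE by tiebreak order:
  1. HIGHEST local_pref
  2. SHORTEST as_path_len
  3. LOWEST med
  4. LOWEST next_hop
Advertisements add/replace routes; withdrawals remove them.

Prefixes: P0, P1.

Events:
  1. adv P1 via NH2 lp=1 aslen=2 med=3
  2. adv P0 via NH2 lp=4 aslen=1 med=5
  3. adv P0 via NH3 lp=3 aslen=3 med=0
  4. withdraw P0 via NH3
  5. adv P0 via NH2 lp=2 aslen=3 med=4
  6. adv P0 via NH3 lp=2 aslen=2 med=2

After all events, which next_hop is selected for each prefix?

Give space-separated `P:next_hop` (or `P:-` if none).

Answer: P0:NH3 P1:NH2

Derivation:
Op 1: best P0=- P1=NH2
Op 2: best P0=NH2 P1=NH2
Op 3: best P0=NH2 P1=NH2
Op 4: best P0=NH2 P1=NH2
Op 5: best P0=NH2 P1=NH2
Op 6: best P0=NH3 P1=NH2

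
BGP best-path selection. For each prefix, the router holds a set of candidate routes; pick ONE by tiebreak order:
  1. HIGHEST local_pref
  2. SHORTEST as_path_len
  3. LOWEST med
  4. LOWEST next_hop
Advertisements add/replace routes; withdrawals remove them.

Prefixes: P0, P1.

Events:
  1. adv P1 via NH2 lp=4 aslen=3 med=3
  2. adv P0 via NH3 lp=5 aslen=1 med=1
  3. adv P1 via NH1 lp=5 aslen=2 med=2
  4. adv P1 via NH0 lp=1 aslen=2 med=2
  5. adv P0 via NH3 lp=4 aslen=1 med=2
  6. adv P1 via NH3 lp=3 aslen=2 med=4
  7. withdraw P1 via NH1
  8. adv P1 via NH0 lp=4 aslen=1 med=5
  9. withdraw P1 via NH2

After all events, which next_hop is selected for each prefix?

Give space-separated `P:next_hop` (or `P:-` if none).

Answer: P0:NH3 P1:NH0

Derivation:
Op 1: best P0=- P1=NH2
Op 2: best P0=NH3 P1=NH2
Op 3: best P0=NH3 P1=NH1
Op 4: best P0=NH3 P1=NH1
Op 5: best P0=NH3 P1=NH1
Op 6: best P0=NH3 P1=NH1
Op 7: best P0=NH3 P1=NH2
Op 8: best P0=NH3 P1=NH0
Op 9: best P0=NH3 P1=NH0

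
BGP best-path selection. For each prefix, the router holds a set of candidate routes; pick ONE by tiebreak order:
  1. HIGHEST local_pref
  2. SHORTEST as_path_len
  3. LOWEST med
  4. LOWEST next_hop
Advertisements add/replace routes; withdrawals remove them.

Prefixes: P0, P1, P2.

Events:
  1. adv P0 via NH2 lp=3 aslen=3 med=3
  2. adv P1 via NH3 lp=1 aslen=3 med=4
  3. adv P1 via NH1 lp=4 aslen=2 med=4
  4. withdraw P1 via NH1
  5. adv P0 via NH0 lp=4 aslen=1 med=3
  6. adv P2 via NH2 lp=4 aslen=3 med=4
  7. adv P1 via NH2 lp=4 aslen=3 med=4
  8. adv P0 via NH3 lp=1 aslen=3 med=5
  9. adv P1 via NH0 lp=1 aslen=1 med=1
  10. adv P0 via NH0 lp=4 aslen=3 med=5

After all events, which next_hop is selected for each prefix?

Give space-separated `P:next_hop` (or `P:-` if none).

Answer: P0:NH0 P1:NH2 P2:NH2

Derivation:
Op 1: best P0=NH2 P1=- P2=-
Op 2: best P0=NH2 P1=NH3 P2=-
Op 3: best P0=NH2 P1=NH1 P2=-
Op 4: best P0=NH2 P1=NH3 P2=-
Op 5: best P0=NH0 P1=NH3 P2=-
Op 6: best P0=NH0 P1=NH3 P2=NH2
Op 7: best P0=NH0 P1=NH2 P2=NH2
Op 8: best P0=NH0 P1=NH2 P2=NH2
Op 9: best P0=NH0 P1=NH2 P2=NH2
Op 10: best P0=NH0 P1=NH2 P2=NH2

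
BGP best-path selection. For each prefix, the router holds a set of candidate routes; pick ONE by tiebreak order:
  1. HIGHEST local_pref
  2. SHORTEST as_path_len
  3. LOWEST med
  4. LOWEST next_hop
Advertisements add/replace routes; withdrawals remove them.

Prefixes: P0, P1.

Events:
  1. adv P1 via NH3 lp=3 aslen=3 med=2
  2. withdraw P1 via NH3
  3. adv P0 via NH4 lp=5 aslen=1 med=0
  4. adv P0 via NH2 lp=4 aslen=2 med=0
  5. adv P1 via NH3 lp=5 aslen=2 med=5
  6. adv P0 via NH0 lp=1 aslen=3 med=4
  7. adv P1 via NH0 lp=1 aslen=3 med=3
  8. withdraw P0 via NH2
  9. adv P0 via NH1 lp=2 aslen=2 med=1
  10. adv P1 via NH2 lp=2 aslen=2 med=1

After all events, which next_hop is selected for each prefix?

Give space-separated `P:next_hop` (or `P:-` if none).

Answer: P0:NH4 P1:NH3

Derivation:
Op 1: best P0=- P1=NH3
Op 2: best P0=- P1=-
Op 3: best P0=NH4 P1=-
Op 4: best P0=NH4 P1=-
Op 5: best P0=NH4 P1=NH3
Op 6: best P0=NH4 P1=NH3
Op 7: best P0=NH4 P1=NH3
Op 8: best P0=NH4 P1=NH3
Op 9: best P0=NH4 P1=NH3
Op 10: best P0=NH4 P1=NH3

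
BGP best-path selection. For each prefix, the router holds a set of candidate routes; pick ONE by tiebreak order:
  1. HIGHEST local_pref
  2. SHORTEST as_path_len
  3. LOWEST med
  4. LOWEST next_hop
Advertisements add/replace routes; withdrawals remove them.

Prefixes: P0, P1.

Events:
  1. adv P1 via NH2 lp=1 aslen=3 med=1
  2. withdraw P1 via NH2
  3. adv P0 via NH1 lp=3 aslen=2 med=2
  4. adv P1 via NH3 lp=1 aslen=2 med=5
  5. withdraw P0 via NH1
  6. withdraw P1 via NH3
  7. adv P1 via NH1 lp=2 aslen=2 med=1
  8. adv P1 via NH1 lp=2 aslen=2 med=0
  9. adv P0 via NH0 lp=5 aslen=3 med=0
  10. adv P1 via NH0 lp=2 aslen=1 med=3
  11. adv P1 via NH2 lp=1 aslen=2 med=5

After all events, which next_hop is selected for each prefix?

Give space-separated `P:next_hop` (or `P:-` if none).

Op 1: best P0=- P1=NH2
Op 2: best P0=- P1=-
Op 3: best P0=NH1 P1=-
Op 4: best P0=NH1 P1=NH3
Op 5: best P0=- P1=NH3
Op 6: best P0=- P1=-
Op 7: best P0=- P1=NH1
Op 8: best P0=- P1=NH1
Op 9: best P0=NH0 P1=NH1
Op 10: best P0=NH0 P1=NH0
Op 11: best P0=NH0 P1=NH0

Answer: P0:NH0 P1:NH0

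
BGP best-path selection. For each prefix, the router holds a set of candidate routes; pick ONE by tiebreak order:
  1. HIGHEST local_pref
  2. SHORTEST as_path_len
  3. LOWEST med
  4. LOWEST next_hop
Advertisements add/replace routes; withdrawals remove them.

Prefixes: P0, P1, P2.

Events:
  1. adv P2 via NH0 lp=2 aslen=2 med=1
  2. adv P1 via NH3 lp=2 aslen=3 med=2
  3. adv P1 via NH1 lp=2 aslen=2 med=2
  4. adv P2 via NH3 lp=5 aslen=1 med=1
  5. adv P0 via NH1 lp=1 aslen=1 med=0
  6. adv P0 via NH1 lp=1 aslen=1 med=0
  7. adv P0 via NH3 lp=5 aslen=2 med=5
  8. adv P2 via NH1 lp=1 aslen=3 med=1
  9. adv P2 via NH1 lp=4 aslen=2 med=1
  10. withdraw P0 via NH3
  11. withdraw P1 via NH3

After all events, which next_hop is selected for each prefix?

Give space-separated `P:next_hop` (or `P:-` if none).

Answer: P0:NH1 P1:NH1 P2:NH3

Derivation:
Op 1: best P0=- P1=- P2=NH0
Op 2: best P0=- P1=NH3 P2=NH0
Op 3: best P0=- P1=NH1 P2=NH0
Op 4: best P0=- P1=NH1 P2=NH3
Op 5: best P0=NH1 P1=NH1 P2=NH3
Op 6: best P0=NH1 P1=NH1 P2=NH3
Op 7: best P0=NH3 P1=NH1 P2=NH3
Op 8: best P0=NH3 P1=NH1 P2=NH3
Op 9: best P0=NH3 P1=NH1 P2=NH3
Op 10: best P0=NH1 P1=NH1 P2=NH3
Op 11: best P0=NH1 P1=NH1 P2=NH3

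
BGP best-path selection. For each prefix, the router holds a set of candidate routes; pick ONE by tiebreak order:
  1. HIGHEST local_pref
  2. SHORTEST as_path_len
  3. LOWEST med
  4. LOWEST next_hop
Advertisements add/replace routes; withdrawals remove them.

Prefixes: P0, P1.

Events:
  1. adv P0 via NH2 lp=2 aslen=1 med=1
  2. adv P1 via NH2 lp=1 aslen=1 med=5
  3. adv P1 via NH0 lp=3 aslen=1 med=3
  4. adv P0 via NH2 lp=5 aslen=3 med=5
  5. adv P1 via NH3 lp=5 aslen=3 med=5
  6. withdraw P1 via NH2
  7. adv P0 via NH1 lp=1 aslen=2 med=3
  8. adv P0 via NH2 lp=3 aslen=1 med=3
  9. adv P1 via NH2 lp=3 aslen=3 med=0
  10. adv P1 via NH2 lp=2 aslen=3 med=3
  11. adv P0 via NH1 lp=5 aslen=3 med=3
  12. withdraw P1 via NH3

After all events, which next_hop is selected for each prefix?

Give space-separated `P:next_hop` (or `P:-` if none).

Answer: P0:NH1 P1:NH0

Derivation:
Op 1: best P0=NH2 P1=-
Op 2: best P0=NH2 P1=NH2
Op 3: best P0=NH2 P1=NH0
Op 4: best P0=NH2 P1=NH0
Op 5: best P0=NH2 P1=NH3
Op 6: best P0=NH2 P1=NH3
Op 7: best P0=NH2 P1=NH3
Op 8: best P0=NH2 P1=NH3
Op 9: best P0=NH2 P1=NH3
Op 10: best P0=NH2 P1=NH3
Op 11: best P0=NH1 P1=NH3
Op 12: best P0=NH1 P1=NH0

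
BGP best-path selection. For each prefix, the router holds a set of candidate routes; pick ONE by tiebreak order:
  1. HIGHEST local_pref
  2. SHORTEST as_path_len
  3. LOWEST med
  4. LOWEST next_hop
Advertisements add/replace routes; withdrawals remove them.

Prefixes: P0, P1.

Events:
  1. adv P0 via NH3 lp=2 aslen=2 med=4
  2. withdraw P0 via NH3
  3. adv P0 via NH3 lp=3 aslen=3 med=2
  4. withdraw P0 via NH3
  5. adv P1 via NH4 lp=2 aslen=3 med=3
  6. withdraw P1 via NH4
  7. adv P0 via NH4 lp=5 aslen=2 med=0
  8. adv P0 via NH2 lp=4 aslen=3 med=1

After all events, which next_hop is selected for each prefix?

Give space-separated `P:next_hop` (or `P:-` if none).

Answer: P0:NH4 P1:-

Derivation:
Op 1: best P0=NH3 P1=-
Op 2: best P0=- P1=-
Op 3: best P0=NH3 P1=-
Op 4: best P0=- P1=-
Op 5: best P0=- P1=NH4
Op 6: best P0=- P1=-
Op 7: best P0=NH4 P1=-
Op 8: best P0=NH4 P1=-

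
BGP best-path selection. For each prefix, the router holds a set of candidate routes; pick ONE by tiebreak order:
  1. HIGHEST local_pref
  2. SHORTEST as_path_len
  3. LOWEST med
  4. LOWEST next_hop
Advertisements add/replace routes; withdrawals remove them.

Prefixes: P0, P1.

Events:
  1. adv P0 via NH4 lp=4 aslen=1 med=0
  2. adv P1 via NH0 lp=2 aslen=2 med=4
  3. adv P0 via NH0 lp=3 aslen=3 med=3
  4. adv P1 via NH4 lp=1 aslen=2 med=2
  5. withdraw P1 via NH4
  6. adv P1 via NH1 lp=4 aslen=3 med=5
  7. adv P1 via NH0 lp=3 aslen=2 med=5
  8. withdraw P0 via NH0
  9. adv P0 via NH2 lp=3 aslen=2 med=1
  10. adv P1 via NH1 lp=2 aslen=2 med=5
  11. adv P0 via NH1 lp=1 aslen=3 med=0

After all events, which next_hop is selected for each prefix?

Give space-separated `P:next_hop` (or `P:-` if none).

Op 1: best P0=NH4 P1=-
Op 2: best P0=NH4 P1=NH0
Op 3: best P0=NH4 P1=NH0
Op 4: best P0=NH4 P1=NH0
Op 5: best P0=NH4 P1=NH0
Op 6: best P0=NH4 P1=NH1
Op 7: best P0=NH4 P1=NH1
Op 8: best P0=NH4 P1=NH1
Op 9: best P0=NH4 P1=NH1
Op 10: best P0=NH4 P1=NH0
Op 11: best P0=NH4 P1=NH0

Answer: P0:NH4 P1:NH0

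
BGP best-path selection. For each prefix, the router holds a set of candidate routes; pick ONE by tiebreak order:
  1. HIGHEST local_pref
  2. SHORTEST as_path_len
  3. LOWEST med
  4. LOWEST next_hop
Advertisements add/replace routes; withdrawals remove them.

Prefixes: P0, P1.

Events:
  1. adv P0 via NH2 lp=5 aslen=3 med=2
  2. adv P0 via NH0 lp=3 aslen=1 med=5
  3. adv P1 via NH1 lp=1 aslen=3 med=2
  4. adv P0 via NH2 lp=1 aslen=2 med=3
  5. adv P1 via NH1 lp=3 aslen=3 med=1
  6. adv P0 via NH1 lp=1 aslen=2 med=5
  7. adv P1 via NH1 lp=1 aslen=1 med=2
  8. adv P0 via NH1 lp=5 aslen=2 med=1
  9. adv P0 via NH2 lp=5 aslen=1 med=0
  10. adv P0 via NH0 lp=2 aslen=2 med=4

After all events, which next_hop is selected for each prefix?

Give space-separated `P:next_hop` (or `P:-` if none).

Op 1: best P0=NH2 P1=-
Op 2: best P0=NH2 P1=-
Op 3: best P0=NH2 P1=NH1
Op 4: best P0=NH0 P1=NH1
Op 5: best P0=NH0 P1=NH1
Op 6: best P0=NH0 P1=NH1
Op 7: best P0=NH0 P1=NH1
Op 8: best P0=NH1 P1=NH1
Op 9: best P0=NH2 P1=NH1
Op 10: best P0=NH2 P1=NH1

Answer: P0:NH2 P1:NH1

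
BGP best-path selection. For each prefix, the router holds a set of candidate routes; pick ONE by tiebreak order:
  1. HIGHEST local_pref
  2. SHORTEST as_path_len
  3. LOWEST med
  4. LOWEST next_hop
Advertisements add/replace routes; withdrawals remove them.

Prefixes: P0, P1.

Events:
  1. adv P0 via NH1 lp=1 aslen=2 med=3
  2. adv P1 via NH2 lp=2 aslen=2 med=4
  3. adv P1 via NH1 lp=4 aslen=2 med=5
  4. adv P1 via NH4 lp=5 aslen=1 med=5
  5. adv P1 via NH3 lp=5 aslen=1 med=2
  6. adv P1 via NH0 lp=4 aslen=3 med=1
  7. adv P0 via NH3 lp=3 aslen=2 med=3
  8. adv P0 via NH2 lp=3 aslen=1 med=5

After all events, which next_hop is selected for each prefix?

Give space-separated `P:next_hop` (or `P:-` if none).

Op 1: best P0=NH1 P1=-
Op 2: best P0=NH1 P1=NH2
Op 3: best P0=NH1 P1=NH1
Op 4: best P0=NH1 P1=NH4
Op 5: best P0=NH1 P1=NH3
Op 6: best P0=NH1 P1=NH3
Op 7: best P0=NH3 P1=NH3
Op 8: best P0=NH2 P1=NH3

Answer: P0:NH2 P1:NH3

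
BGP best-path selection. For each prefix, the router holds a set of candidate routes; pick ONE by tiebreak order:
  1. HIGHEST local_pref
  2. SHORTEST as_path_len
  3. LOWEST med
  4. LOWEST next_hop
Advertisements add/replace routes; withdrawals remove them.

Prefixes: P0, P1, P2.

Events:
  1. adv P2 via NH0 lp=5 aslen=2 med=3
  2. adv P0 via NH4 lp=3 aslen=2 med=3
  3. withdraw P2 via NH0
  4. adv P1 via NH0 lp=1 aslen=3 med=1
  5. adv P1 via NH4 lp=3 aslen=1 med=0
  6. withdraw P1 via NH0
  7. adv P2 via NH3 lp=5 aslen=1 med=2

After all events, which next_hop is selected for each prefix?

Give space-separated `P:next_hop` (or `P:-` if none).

Op 1: best P0=- P1=- P2=NH0
Op 2: best P0=NH4 P1=- P2=NH0
Op 3: best P0=NH4 P1=- P2=-
Op 4: best P0=NH4 P1=NH0 P2=-
Op 5: best P0=NH4 P1=NH4 P2=-
Op 6: best P0=NH4 P1=NH4 P2=-
Op 7: best P0=NH4 P1=NH4 P2=NH3

Answer: P0:NH4 P1:NH4 P2:NH3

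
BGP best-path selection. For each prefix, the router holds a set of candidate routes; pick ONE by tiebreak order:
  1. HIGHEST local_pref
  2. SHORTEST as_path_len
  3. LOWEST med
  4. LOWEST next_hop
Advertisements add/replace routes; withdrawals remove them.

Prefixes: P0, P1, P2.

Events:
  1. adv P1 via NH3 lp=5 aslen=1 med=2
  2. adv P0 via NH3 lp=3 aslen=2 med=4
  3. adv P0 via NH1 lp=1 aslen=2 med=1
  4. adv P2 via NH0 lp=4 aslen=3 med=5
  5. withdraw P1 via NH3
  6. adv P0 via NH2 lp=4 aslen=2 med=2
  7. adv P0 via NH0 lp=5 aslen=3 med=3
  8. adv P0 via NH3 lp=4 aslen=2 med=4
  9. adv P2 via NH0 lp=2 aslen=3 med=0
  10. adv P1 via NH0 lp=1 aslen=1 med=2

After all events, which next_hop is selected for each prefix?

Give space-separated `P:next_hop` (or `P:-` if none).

Op 1: best P0=- P1=NH3 P2=-
Op 2: best P0=NH3 P1=NH3 P2=-
Op 3: best P0=NH3 P1=NH3 P2=-
Op 4: best P0=NH3 P1=NH3 P2=NH0
Op 5: best P0=NH3 P1=- P2=NH0
Op 6: best P0=NH2 P1=- P2=NH0
Op 7: best P0=NH0 P1=- P2=NH0
Op 8: best P0=NH0 P1=- P2=NH0
Op 9: best P0=NH0 P1=- P2=NH0
Op 10: best P0=NH0 P1=NH0 P2=NH0

Answer: P0:NH0 P1:NH0 P2:NH0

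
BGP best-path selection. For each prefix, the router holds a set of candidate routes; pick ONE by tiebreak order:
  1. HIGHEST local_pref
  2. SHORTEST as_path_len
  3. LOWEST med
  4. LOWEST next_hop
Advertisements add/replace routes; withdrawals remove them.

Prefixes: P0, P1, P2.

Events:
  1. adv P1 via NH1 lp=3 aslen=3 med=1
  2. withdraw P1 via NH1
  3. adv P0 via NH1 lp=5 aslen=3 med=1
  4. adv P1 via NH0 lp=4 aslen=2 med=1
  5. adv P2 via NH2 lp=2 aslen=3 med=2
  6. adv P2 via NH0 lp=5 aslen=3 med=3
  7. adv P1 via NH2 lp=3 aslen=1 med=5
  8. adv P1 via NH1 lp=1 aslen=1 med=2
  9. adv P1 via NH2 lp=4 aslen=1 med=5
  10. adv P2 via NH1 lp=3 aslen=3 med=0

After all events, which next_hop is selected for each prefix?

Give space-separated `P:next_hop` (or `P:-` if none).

Op 1: best P0=- P1=NH1 P2=-
Op 2: best P0=- P1=- P2=-
Op 3: best P0=NH1 P1=- P2=-
Op 4: best P0=NH1 P1=NH0 P2=-
Op 5: best P0=NH1 P1=NH0 P2=NH2
Op 6: best P0=NH1 P1=NH0 P2=NH0
Op 7: best P0=NH1 P1=NH0 P2=NH0
Op 8: best P0=NH1 P1=NH0 P2=NH0
Op 9: best P0=NH1 P1=NH2 P2=NH0
Op 10: best P0=NH1 P1=NH2 P2=NH0

Answer: P0:NH1 P1:NH2 P2:NH0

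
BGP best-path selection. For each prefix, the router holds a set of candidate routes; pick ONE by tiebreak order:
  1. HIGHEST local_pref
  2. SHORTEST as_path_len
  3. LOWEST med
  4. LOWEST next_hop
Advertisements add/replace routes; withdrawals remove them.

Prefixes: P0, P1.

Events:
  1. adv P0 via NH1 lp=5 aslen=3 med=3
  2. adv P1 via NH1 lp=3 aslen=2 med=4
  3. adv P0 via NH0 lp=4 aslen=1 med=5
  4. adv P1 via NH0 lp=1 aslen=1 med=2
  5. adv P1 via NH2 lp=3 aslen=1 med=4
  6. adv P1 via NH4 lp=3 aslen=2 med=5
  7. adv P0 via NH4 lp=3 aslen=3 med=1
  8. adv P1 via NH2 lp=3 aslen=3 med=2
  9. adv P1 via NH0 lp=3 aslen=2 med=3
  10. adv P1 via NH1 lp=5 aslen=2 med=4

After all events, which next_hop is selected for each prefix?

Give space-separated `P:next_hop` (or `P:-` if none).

Op 1: best P0=NH1 P1=-
Op 2: best P0=NH1 P1=NH1
Op 3: best P0=NH1 P1=NH1
Op 4: best P0=NH1 P1=NH1
Op 5: best P0=NH1 P1=NH2
Op 6: best P0=NH1 P1=NH2
Op 7: best P0=NH1 P1=NH2
Op 8: best P0=NH1 P1=NH1
Op 9: best P0=NH1 P1=NH0
Op 10: best P0=NH1 P1=NH1

Answer: P0:NH1 P1:NH1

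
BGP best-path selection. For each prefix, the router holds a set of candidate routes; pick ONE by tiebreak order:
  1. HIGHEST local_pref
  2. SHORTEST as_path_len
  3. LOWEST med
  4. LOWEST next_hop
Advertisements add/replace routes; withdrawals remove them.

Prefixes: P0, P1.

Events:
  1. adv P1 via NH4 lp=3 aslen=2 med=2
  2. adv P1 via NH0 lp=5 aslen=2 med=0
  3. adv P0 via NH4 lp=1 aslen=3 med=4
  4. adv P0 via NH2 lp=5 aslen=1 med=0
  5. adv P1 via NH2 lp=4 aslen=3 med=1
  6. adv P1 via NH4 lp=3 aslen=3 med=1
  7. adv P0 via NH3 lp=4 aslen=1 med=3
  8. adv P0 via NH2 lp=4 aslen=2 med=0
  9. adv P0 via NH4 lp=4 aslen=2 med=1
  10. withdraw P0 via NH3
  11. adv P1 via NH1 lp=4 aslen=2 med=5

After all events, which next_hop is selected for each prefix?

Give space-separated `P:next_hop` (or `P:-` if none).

Op 1: best P0=- P1=NH4
Op 2: best P0=- P1=NH0
Op 3: best P0=NH4 P1=NH0
Op 4: best P0=NH2 P1=NH0
Op 5: best P0=NH2 P1=NH0
Op 6: best P0=NH2 P1=NH0
Op 7: best P0=NH2 P1=NH0
Op 8: best P0=NH3 P1=NH0
Op 9: best P0=NH3 P1=NH0
Op 10: best P0=NH2 P1=NH0
Op 11: best P0=NH2 P1=NH0

Answer: P0:NH2 P1:NH0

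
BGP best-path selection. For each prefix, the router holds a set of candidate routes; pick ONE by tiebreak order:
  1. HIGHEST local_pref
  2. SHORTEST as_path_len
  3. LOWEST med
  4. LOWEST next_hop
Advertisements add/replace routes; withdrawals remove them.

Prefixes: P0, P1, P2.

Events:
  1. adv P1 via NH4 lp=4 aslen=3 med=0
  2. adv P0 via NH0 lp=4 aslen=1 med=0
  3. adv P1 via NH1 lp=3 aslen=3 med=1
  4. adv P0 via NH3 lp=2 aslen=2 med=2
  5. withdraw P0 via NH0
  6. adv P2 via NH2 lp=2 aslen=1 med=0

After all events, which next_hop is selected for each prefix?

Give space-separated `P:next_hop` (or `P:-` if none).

Op 1: best P0=- P1=NH4 P2=-
Op 2: best P0=NH0 P1=NH4 P2=-
Op 3: best P0=NH0 P1=NH4 P2=-
Op 4: best P0=NH0 P1=NH4 P2=-
Op 5: best P0=NH3 P1=NH4 P2=-
Op 6: best P0=NH3 P1=NH4 P2=NH2

Answer: P0:NH3 P1:NH4 P2:NH2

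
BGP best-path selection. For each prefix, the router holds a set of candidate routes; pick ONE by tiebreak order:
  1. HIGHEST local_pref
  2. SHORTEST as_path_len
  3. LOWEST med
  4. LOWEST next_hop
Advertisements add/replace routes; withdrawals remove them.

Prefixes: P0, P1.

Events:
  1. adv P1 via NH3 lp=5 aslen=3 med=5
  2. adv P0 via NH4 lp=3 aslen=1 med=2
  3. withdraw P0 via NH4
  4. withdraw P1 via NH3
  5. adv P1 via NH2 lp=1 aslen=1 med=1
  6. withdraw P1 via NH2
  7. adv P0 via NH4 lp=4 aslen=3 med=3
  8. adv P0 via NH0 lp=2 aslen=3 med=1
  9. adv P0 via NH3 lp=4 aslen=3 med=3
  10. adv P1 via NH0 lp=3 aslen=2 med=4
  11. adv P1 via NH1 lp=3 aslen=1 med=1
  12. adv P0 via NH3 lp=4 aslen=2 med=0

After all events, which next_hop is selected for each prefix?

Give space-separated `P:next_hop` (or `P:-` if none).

Op 1: best P0=- P1=NH3
Op 2: best P0=NH4 P1=NH3
Op 3: best P0=- P1=NH3
Op 4: best P0=- P1=-
Op 5: best P0=- P1=NH2
Op 6: best P0=- P1=-
Op 7: best P0=NH4 P1=-
Op 8: best P0=NH4 P1=-
Op 9: best P0=NH3 P1=-
Op 10: best P0=NH3 P1=NH0
Op 11: best P0=NH3 P1=NH1
Op 12: best P0=NH3 P1=NH1

Answer: P0:NH3 P1:NH1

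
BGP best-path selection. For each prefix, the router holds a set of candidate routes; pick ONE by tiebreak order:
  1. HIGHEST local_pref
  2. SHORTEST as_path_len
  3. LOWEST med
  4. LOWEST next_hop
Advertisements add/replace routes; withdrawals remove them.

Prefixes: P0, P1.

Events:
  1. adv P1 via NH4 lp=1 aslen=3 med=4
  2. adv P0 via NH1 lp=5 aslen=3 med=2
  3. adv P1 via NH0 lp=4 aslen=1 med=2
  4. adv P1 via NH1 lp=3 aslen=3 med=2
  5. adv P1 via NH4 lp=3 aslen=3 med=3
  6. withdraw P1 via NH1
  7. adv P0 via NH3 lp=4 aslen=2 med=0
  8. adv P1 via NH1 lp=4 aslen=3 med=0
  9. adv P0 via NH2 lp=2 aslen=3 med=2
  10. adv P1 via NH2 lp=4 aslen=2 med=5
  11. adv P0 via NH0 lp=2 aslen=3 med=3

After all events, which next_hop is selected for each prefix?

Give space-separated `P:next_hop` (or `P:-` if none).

Op 1: best P0=- P1=NH4
Op 2: best P0=NH1 P1=NH4
Op 3: best P0=NH1 P1=NH0
Op 4: best P0=NH1 P1=NH0
Op 5: best P0=NH1 P1=NH0
Op 6: best P0=NH1 P1=NH0
Op 7: best P0=NH1 P1=NH0
Op 8: best P0=NH1 P1=NH0
Op 9: best P0=NH1 P1=NH0
Op 10: best P0=NH1 P1=NH0
Op 11: best P0=NH1 P1=NH0

Answer: P0:NH1 P1:NH0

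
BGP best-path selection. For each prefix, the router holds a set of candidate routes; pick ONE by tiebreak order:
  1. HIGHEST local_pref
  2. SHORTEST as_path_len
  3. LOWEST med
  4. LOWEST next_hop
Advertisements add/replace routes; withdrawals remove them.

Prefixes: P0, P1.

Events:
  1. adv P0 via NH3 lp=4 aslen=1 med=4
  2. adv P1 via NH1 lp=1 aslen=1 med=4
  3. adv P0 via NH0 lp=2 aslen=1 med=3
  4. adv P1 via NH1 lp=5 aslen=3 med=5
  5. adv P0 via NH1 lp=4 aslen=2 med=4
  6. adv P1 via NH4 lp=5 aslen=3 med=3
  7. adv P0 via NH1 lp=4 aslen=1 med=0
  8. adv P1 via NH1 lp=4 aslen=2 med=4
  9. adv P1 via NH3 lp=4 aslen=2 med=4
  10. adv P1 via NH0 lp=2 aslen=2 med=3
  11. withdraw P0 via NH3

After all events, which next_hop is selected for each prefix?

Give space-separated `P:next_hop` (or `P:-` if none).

Answer: P0:NH1 P1:NH4

Derivation:
Op 1: best P0=NH3 P1=-
Op 2: best P0=NH3 P1=NH1
Op 3: best P0=NH3 P1=NH1
Op 4: best P0=NH3 P1=NH1
Op 5: best P0=NH3 P1=NH1
Op 6: best P0=NH3 P1=NH4
Op 7: best P0=NH1 P1=NH4
Op 8: best P0=NH1 P1=NH4
Op 9: best P0=NH1 P1=NH4
Op 10: best P0=NH1 P1=NH4
Op 11: best P0=NH1 P1=NH4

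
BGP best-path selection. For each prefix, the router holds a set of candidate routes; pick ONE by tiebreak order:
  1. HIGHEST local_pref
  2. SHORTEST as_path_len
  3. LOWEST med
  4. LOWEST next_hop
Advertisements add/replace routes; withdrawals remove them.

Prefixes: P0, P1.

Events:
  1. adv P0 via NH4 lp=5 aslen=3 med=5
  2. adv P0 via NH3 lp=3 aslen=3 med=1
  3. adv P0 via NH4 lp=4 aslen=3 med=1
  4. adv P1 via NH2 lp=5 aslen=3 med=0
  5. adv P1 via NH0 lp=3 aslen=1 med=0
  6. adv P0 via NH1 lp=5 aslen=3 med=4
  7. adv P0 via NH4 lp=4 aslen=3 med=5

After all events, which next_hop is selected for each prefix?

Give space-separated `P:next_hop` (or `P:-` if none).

Answer: P0:NH1 P1:NH2

Derivation:
Op 1: best P0=NH4 P1=-
Op 2: best P0=NH4 P1=-
Op 3: best P0=NH4 P1=-
Op 4: best P0=NH4 P1=NH2
Op 5: best P0=NH4 P1=NH2
Op 6: best P0=NH1 P1=NH2
Op 7: best P0=NH1 P1=NH2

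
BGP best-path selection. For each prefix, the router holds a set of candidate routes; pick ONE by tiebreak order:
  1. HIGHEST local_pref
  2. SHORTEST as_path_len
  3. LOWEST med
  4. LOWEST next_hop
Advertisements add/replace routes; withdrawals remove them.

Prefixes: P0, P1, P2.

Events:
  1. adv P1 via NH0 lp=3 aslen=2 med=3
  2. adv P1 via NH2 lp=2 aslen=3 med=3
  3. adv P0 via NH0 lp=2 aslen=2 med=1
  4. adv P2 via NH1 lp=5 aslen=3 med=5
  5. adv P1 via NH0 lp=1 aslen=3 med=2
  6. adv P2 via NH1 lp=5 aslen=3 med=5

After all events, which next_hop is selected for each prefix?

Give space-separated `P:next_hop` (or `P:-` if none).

Answer: P0:NH0 P1:NH2 P2:NH1

Derivation:
Op 1: best P0=- P1=NH0 P2=-
Op 2: best P0=- P1=NH0 P2=-
Op 3: best P0=NH0 P1=NH0 P2=-
Op 4: best P0=NH0 P1=NH0 P2=NH1
Op 5: best P0=NH0 P1=NH2 P2=NH1
Op 6: best P0=NH0 P1=NH2 P2=NH1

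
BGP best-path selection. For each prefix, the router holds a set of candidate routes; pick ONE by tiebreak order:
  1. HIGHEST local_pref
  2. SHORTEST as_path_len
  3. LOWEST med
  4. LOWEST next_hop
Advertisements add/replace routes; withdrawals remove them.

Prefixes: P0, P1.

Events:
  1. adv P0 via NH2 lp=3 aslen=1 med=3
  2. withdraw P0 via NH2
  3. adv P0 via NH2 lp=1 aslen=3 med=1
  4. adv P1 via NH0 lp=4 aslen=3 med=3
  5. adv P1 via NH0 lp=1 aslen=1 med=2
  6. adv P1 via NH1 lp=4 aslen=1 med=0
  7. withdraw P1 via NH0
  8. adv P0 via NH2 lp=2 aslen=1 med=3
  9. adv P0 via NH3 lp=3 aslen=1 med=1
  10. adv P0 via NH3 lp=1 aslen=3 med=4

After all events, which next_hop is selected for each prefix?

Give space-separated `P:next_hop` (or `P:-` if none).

Answer: P0:NH2 P1:NH1

Derivation:
Op 1: best P0=NH2 P1=-
Op 2: best P0=- P1=-
Op 3: best P0=NH2 P1=-
Op 4: best P0=NH2 P1=NH0
Op 5: best P0=NH2 P1=NH0
Op 6: best P0=NH2 P1=NH1
Op 7: best P0=NH2 P1=NH1
Op 8: best P0=NH2 P1=NH1
Op 9: best P0=NH3 P1=NH1
Op 10: best P0=NH2 P1=NH1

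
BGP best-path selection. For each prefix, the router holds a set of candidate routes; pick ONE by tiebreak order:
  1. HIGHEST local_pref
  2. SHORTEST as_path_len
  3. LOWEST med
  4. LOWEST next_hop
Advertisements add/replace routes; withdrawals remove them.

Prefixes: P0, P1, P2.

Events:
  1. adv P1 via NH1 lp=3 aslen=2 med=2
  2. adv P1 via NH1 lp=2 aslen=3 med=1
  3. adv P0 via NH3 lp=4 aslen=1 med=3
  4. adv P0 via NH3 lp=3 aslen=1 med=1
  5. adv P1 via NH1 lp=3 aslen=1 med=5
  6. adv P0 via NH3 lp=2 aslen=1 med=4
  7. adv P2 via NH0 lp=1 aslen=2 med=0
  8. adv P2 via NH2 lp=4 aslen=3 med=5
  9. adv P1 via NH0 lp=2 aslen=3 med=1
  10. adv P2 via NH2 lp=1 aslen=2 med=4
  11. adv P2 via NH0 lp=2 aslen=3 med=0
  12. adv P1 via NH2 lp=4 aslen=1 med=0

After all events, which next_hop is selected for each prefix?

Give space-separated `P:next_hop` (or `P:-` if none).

Op 1: best P0=- P1=NH1 P2=-
Op 2: best P0=- P1=NH1 P2=-
Op 3: best P0=NH3 P1=NH1 P2=-
Op 4: best P0=NH3 P1=NH1 P2=-
Op 5: best P0=NH3 P1=NH1 P2=-
Op 6: best P0=NH3 P1=NH1 P2=-
Op 7: best P0=NH3 P1=NH1 P2=NH0
Op 8: best P0=NH3 P1=NH1 P2=NH2
Op 9: best P0=NH3 P1=NH1 P2=NH2
Op 10: best P0=NH3 P1=NH1 P2=NH0
Op 11: best P0=NH3 P1=NH1 P2=NH0
Op 12: best P0=NH3 P1=NH2 P2=NH0

Answer: P0:NH3 P1:NH2 P2:NH0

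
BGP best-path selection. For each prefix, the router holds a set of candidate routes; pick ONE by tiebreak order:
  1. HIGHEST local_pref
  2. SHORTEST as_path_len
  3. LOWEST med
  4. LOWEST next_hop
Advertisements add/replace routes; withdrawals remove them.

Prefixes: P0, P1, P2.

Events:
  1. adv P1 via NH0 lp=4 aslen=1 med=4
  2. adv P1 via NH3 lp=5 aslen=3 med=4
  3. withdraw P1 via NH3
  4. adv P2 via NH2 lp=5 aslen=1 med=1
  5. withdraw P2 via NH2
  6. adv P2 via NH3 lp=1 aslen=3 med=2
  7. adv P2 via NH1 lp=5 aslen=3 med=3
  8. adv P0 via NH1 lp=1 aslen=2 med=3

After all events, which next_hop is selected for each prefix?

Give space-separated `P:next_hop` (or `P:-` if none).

Op 1: best P0=- P1=NH0 P2=-
Op 2: best P0=- P1=NH3 P2=-
Op 3: best P0=- P1=NH0 P2=-
Op 4: best P0=- P1=NH0 P2=NH2
Op 5: best P0=- P1=NH0 P2=-
Op 6: best P0=- P1=NH0 P2=NH3
Op 7: best P0=- P1=NH0 P2=NH1
Op 8: best P0=NH1 P1=NH0 P2=NH1

Answer: P0:NH1 P1:NH0 P2:NH1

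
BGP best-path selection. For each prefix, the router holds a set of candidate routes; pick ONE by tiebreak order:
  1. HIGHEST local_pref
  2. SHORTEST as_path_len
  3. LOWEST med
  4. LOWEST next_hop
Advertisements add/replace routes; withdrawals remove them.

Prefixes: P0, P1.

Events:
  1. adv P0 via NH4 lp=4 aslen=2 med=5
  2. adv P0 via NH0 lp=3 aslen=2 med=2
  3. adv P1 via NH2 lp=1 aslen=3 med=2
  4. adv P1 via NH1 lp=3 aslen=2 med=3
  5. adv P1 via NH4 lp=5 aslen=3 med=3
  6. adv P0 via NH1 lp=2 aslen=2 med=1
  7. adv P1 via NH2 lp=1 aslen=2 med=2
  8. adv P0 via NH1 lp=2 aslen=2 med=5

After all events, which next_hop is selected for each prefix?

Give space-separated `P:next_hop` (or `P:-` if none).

Op 1: best P0=NH4 P1=-
Op 2: best P0=NH4 P1=-
Op 3: best P0=NH4 P1=NH2
Op 4: best P0=NH4 P1=NH1
Op 5: best P0=NH4 P1=NH4
Op 6: best P0=NH4 P1=NH4
Op 7: best P0=NH4 P1=NH4
Op 8: best P0=NH4 P1=NH4

Answer: P0:NH4 P1:NH4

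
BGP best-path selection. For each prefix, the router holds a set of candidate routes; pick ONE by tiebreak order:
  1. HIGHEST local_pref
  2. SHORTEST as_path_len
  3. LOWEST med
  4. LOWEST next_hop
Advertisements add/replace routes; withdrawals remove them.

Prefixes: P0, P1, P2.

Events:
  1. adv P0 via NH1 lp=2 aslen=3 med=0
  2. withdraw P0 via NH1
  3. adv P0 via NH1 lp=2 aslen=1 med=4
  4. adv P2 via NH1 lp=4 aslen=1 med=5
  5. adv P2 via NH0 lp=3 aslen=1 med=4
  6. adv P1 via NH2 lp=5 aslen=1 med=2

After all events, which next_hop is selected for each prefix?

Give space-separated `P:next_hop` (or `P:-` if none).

Op 1: best P0=NH1 P1=- P2=-
Op 2: best P0=- P1=- P2=-
Op 3: best P0=NH1 P1=- P2=-
Op 4: best P0=NH1 P1=- P2=NH1
Op 5: best P0=NH1 P1=- P2=NH1
Op 6: best P0=NH1 P1=NH2 P2=NH1

Answer: P0:NH1 P1:NH2 P2:NH1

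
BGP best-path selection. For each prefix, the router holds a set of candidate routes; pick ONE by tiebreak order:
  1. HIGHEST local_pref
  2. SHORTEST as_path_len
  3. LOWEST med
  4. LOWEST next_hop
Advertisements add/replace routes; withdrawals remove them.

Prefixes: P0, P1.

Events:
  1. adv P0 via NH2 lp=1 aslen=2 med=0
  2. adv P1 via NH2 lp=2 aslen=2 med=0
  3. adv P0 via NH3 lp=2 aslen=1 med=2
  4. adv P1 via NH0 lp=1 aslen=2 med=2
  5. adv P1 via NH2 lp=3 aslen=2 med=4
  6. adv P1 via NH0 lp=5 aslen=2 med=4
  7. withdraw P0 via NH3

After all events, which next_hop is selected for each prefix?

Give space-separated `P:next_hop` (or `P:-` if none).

Answer: P0:NH2 P1:NH0

Derivation:
Op 1: best P0=NH2 P1=-
Op 2: best P0=NH2 P1=NH2
Op 3: best P0=NH3 P1=NH2
Op 4: best P0=NH3 P1=NH2
Op 5: best P0=NH3 P1=NH2
Op 6: best P0=NH3 P1=NH0
Op 7: best P0=NH2 P1=NH0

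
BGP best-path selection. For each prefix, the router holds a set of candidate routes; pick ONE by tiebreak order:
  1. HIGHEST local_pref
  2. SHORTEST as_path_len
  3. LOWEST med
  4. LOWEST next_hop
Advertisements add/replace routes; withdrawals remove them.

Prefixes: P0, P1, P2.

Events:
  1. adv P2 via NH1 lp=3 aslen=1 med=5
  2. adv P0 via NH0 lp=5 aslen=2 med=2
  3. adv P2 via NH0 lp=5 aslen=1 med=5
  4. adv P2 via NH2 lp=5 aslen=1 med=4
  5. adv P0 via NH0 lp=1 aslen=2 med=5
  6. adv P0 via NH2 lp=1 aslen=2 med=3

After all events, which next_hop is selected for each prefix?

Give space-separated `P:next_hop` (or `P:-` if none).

Op 1: best P0=- P1=- P2=NH1
Op 2: best P0=NH0 P1=- P2=NH1
Op 3: best P0=NH0 P1=- P2=NH0
Op 4: best P0=NH0 P1=- P2=NH2
Op 5: best P0=NH0 P1=- P2=NH2
Op 6: best P0=NH2 P1=- P2=NH2

Answer: P0:NH2 P1:- P2:NH2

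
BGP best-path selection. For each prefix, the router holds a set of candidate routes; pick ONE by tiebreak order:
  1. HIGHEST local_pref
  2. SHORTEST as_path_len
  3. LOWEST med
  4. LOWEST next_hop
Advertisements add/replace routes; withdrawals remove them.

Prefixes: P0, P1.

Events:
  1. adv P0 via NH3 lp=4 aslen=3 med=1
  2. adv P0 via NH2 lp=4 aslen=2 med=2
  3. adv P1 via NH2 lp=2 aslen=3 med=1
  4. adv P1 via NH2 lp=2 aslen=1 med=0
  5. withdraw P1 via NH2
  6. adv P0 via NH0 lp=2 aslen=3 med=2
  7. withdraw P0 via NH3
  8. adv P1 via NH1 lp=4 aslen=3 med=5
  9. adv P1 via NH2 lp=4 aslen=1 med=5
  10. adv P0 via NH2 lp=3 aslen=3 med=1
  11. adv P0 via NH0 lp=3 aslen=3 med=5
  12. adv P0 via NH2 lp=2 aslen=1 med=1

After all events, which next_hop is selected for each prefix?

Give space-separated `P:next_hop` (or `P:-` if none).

Op 1: best P0=NH3 P1=-
Op 2: best P0=NH2 P1=-
Op 3: best P0=NH2 P1=NH2
Op 4: best P0=NH2 P1=NH2
Op 5: best P0=NH2 P1=-
Op 6: best P0=NH2 P1=-
Op 7: best P0=NH2 P1=-
Op 8: best P0=NH2 P1=NH1
Op 9: best P0=NH2 P1=NH2
Op 10: best P0=NH2 P1=NH2
Op 11: best P0=NH2 P1=NH2
Op 12: best P0=NH0 P1=NH2

Answer: P0:NH0 P1:NH2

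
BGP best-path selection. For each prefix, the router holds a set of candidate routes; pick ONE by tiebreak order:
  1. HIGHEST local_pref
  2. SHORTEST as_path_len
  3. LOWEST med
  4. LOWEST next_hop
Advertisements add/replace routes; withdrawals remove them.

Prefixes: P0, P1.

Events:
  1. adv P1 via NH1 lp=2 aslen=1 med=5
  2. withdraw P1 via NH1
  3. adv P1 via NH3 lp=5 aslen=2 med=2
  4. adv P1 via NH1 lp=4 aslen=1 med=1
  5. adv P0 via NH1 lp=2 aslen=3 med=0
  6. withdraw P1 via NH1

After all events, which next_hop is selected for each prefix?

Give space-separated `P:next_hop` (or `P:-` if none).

Op 1: best P0=- P1=NH1
Op 2: best P0=- P1=-
Op 3: best P0=- P1=NH3
Op 4: best P0=- P1=NH3
Op 5: best P0=NH1 P1=NH3
Op 6: best P0=NH1 P1=NH3

Answer: P0:NH1 P1:NH3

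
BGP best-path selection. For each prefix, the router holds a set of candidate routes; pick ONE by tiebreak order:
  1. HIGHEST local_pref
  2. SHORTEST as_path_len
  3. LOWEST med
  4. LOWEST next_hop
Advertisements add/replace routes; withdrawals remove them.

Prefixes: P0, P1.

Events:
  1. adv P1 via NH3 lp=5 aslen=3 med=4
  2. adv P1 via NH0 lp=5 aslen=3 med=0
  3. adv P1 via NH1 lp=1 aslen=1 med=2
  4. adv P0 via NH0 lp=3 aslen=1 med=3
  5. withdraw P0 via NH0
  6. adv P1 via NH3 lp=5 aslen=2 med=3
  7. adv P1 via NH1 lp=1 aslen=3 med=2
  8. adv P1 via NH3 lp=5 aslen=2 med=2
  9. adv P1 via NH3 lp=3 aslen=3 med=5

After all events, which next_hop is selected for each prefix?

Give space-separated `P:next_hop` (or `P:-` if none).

Answer: P0:- P1:NH0

Derivation:
Op 1: best P0=- P1=NH3
Op 2: best P0=- P1=NH0
Op 3: best P0=- P1=NH0
Op 4: best P0=NH0 P1=NH0
Op 5: best P0=- P1=NH0
Op 6: best P0=- P1=NH3
Op 7: best P0=- P1=NH3
Op 8: best P0=- P1=NH3
Op 9: best P0=- P1=NH0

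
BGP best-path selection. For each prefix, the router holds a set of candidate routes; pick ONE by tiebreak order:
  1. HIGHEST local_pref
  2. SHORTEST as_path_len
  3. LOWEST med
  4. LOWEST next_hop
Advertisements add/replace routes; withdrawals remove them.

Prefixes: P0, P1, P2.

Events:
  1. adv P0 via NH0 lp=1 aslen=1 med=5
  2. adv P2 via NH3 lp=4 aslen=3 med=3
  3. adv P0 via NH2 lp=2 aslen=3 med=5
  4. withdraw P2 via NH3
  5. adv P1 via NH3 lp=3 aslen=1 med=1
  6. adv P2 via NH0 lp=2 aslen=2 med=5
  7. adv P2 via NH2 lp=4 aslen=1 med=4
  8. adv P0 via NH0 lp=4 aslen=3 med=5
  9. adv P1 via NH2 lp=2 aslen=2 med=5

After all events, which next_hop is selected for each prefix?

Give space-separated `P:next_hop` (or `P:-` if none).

Op 1: best P0=NH0 P1=- P2=-
Op 2: best P0=NH0 P1=- P2=NH3
Op 3: best P0=NH2 P1=- P2=NH3
Op 4: best P0=NH2 P1=- P2=-
Op 5: best P0=NH2 P1=NH3 P2=-
Op 6: best P0=NH2 P1=NH3 P2=NH0
Op 7: best P0=NH2 P1=NH3 P2=NH2
Op 8: best P0=NH0 P1=NH3 P2=NH2
Op 9: best P0=NH0 P1=NH3 P2=NH2

Answer: P0:NH0 P1:NH3 P2:NH2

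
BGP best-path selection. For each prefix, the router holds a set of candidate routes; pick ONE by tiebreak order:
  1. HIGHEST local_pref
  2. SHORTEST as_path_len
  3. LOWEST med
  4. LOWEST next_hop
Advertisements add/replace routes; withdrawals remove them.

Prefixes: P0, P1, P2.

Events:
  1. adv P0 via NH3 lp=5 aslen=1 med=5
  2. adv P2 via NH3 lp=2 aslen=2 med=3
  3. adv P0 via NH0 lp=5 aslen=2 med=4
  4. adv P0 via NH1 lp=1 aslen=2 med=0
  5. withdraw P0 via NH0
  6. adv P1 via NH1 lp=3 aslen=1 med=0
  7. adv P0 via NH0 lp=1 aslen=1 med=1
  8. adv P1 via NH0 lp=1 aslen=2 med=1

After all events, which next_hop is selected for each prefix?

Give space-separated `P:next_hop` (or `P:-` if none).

Op 1: best P0=NH3 P1=- P2=-
Op 2: best P0=NH3 P1=- P2=NH3
Op 3: best P0=NH3 P1=- P2=NH3
Op 4: best P0=NH3 P1=- P2=NH3
Op 5: best P0=NH3 P1=- P2=NH3
Op 6: best P0=NH3 P1=NH1 P2=NH3
Op 7: best P0=NH3 P1=NH1 P2=NH3
Op 8: best P0=NH3 P1=NH1 P2=NH3

Answer: P0:NH3 P1:NH1 P2:NH3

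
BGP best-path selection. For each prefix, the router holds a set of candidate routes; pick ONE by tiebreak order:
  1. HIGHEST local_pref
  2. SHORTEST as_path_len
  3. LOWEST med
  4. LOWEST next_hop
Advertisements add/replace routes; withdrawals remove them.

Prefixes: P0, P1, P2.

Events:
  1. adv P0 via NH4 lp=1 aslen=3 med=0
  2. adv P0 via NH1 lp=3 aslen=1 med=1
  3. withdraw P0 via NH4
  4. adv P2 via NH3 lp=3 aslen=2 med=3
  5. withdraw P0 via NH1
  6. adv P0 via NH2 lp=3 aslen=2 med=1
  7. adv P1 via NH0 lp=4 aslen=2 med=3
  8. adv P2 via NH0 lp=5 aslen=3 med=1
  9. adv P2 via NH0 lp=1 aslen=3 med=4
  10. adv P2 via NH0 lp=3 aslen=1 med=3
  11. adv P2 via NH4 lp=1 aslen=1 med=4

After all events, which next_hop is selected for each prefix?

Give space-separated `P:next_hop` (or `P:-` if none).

Answer: P0:NH2 P1:NH0 P2:NH0

Derivation:
Op 1: best P0=NH4 P1=- P2=-
Op 2: best P0=NH1 P1=- P2=-
Op 3: best P0=NH1 P1=- P2=-
Op 4: best P0=NH1 P1=- P2=NH3
Op 5: best P0=- P1=- P2=NH3
Op 6: best P0=NH2 P1=- P2=NH3
Op 7: best P0=NH2 P1=NH0 P2=NH3
Op 8: best P0=NH2 P1=NH0 P2=NH0
Op 9: best P0=NH2 P1=NH0 P2=NH3
Op 10: best P0=NH2 P1=NH0 P2=NH0
Op 11: best P0=NH2 P1=NH0 P2=NH0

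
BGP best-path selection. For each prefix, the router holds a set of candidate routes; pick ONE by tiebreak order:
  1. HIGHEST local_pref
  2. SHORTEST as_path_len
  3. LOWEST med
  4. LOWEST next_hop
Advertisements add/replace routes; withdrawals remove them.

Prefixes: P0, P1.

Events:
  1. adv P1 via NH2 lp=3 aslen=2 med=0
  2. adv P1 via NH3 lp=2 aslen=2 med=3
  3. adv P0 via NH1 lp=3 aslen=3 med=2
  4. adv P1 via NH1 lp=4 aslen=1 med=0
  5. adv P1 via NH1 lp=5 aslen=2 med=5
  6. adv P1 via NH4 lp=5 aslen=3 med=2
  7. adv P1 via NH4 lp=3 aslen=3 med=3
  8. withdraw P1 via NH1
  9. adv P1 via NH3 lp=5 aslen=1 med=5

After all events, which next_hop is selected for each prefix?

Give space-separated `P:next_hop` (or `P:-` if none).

Answer: P0:NH1 P1:NH3

Derivation:
Op 1: best P0=- P1=NH2
Op 2: best P0=- P1=NH2
Op 3: best P0=NH1 P1=NH2
Op 4: best P0=NH1 P1=NH1
Op 5: best P0=NH1 P1=NH1
Op 6: best P0=NH1 P1=NH1
Op 7: best P0=NH1 P1=NH1
Op 8: best P0=NH1 P1=NH2
Op 9: best P0=NH1 P1=NH3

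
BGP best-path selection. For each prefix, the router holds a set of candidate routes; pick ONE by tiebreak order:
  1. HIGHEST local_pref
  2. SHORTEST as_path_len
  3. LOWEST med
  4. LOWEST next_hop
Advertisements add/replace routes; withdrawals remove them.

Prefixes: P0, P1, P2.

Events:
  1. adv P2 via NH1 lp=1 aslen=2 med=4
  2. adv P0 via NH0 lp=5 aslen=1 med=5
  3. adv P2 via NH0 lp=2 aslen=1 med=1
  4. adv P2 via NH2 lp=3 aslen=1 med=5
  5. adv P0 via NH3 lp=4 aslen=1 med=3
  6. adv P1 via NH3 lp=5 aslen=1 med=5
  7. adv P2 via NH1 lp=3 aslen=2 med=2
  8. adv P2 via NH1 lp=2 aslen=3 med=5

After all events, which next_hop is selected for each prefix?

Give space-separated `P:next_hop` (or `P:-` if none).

Op 1: best P0=- P1=- P2=NH1
Op 2: best P0=NH0 P1=- P2=NH1
Op 3: best P0=NH0 P1=- P2=NH0
Op 4: best P0=NH0 P1=- P2=NH2
Op 5: best P0=NH0 P1=- P2=NH2
Op 6: best P0=NH0 P1=NH3 P2=NH2
Op 7: best P0=NH0 P1=NH3 P2=NH2
Op 8: best P0=NH0 P1=NH3 P2=NH2

Answer: P0:NH0 P1:NH3 P2:NH2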